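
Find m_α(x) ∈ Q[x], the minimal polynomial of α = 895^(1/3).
m_α(x) = x^3 - 895

α satisfies α^3 = 895, so x^3 - 895 annihilates α. By the rational root test, a rational root p/q (in lowest terms) of x^3 - 895 would satisfy p^3 = 895 q^3, forcing q = 1 and p^3 = 895; but 895 is not a perfect cube, contradiction. A monic cubic over Q with no rational root is irreducible (any nontrivial factorization would include a linear factor). Hence x^3 - 895 is the minimal polynomial of α, and in particular [Q(α):Q] = 3.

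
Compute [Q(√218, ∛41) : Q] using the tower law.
[Q(√218, ∛41) : Q] = 6

Let L = Q(√218, ∛41). Since Q(√218) ⊂ L and [Q(√218):Q] = 2, the tower law gives 2 | [L:Q]. Likewise Q(∛41) ⊂ L with [Q(∛41):Q] = 3 (because 41 is not a perfect cube), so 3 | [L:Q]. As gcd(2,3) = 1, [L:Q] is divisible by 6. Conversely L is generated over Q by √218 and ∛41, so [L:Q] ≤ 2·3 = 6. Therefore [Q(√218, ∛41) : Q] = 6.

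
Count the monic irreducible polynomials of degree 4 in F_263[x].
There are 1196070348 monic irreducible polynomials of degree 4 over F_263

Each element of F_{263^4} that lies in no proper subfield is a root of exactly one monic irreducible of degree 4 over F_263, and each such polynomial has 4 distinct roots in F_{263^4}. By Möbius inversion the count is N_263(4) = (1/4) Σ_{d|4} μ(4/d) · 263^d = (1/4)(μ(4)·263^1 + μ(2)·263^2 + μ(1)·263^4) = 4784281392/4 = 1196070348.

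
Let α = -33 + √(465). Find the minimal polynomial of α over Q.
m_α(x) = x^2 + 66x + 624

From α + 33 = √(465), squaring gives (α + 33)^2 = 465, i.e. α^2 + 66α + 1089 = 465, so α^2 + 66α + 624 = 0. The discriminant of x^2 + 66x + 624 is (66)^2 - 4·(624) = 4356 - 2496 = 1860, and 4·(465) is not a perfect square in Q since 465 is squarefree and ≠ 1. Hence x^2 + 66x + 624 is irreducible over Q and is the minimal polynomial of α.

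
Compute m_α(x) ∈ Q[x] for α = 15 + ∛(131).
m_α(x) = x^3 - 45x^2 + 675x - 3506

Set β = α - 15 = ∛(131), so β^3 = 131. Then (α - 15)^3 - 131 = 0, i.e. α is a root of g(x) = (x - 15)^3 - 131 = x^3 - 45x^2 + 675x - 3506. Since g(x) = h(x - 15) where h(x) = x^3 - 131, and h is irreducible over Q (because 131 is not a perfect cube, so h has no rational root, and a monic cubic with no rational root is irreducible), g is also irreducible (irreducibility is preserved under the substitution x → x - 15). Hence m_α(x) = x^3 - 45x^2 + 675x - 3506.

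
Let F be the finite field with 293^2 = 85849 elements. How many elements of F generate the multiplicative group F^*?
There are φ(85848) = 24192 primitive elements

F_q^* is cyclic of order q - 1 = 85848. A cyclic group of order m has exactly φ(m) generators. Here m = 85848 = 2^3 · 3 · 7^2 · 73, so the number of primitive elements is φ(85848) = 24192.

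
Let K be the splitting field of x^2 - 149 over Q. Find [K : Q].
[K : Q] = 2

f(x) = x^2 - 149 factors as (x - √149)(x + √149). The splitting field is K = Q(√149). Since 149 is squarefree and > 1, it is not a perfect square, so x^2 - 149 is irreducible over Q and [Q(√149) : Q] = 2. Hence [K : Q] = 2.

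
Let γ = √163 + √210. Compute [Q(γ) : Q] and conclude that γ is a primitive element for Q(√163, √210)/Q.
[Q(γ) : Q] = 4 (equivalently, Q(γ) = Q(√163, √210))

Obviously Q(γ) ⊆ Q(√163, √210), and [Q(√163, √210):Q] = 4 (since 163, 210 are distinct squarefree integers > 1 with 34230 not a perfect square). To show equality we compute the minimal polynomial of γ. From γ = √163 + √210: γ^2 = 163 + 2√(34230) + 210 = 373 + 2√(34230), so γ^2 - 373 = 2√(34230); squaring, (γ^2 - 373)^2 = 4·34230, i.e. γ^4 - 746γ^2 + 139129 - 136920 = 0, i.e. γ^4 - 746γ^2 + 2209 = 0. So γ is a root of x^4 - 746x^2 + 2209. This polynomial is irreducible over Q: it has no rational root (each ±√163 ± √210 is irrational), and any factorization into two quadratics over Q would force √(34230) ∈ Q (pairing opposite roots) or √163, √210 ∈ Q (other pairings), all impossible. Hence [Q(γ):Q] = 4 = [Q(√163, √210):Q], so Q(γ) = Q(√163, √210).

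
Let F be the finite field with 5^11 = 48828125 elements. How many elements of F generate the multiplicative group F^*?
There are φ(48828124) = 24414060 primitive elements

F_q^* is cyclic of order q - 1 = 48828124. A cyclic group of order m has exactly φ(m) generators. Here m = 48828124 = 2^2 · 12207031, so the number of primitive elements is φ(48828124) = 24414060.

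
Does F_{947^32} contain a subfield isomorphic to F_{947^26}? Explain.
No: F_{947^26} is not a subfield of F_{947^32}

F_{p^m} embeds in F_{p^n} iff m | n. Here 26 ∤ 32 (since 32 = 1·26 + 6 with remainder 6 ≠ 0), so F_{947^26} is not a subfield of F_{947^32}. Equivalently: if it were, the tower law would give 26 = [F_{947^26}:F_947] dividing [F_{947^32}:F_947] = 32, contradiction.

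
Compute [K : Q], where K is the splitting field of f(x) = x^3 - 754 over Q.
[K : Q] = 6

The roots of x^3 - 754 are ∛754, ω∛754, ω^2∛754 where ω = e^(2πi/3) is a primitive cube root of unity, so K = Q(∛754, ω). Now [Q(∛754):Q] = 3 (since 754 is not a perfect cube, x^3 - 754 is irreducible) and [Q(ω):Q] = 2. Both 2 and 3 divide [K:Q], and [K:Q] ≤ 3·2 = 6, so [K:Q] = 6. (Equivalently: Q(∛754) ⊂ R but ω ∉ R, so [K : Q(∛754)] = 2.)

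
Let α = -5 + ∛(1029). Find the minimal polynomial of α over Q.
m_α(x) = x^3 + 15x^2 + 75x - 904

Set β = α + 5 = ∛(1029), so β^3 = 1029. Then (α + 5)^3 - 1029 = 0, i.e. α is a root of g(x) = (x + 5)^3 - 1029 = x^3 + 15x^2 + 75x - 904. Since g(x) = h(x + 5) where h(x) = x^3 - 1029, and h is irreducible over Q (because 1029 is not a perfect cube, so h has no rational root, and a monic cubic with no rational root is irreducible), g is also irreducible (irreducibility is preserved under the substitution x → x + 5). Hence m_α(x) = x^3 + 15x^2 + 75x - 904.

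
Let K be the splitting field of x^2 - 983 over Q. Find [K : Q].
[K : Q] = 2

f(x) = x^2 - 983 factors as (x - √983)(x + √983). The splitting field is K = Q(√983). Since 983 is squarefree and > 1, it is not a perfect square, so x^2 - 983 is irreducible over Q and [Q(√983) : Q] = 2. Hence [K : Q] = 2.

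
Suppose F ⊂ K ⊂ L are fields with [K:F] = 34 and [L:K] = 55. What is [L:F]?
[L:F] = 1870

The tower law says that for any tower of field extensions F ⊂ K ⊂ L with finite degrees, [L:F] = [L:K] · [K:F]. Here this gives [L:F] = 55 · 34 = 1870.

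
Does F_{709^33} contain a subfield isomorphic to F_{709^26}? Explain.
No: F_{709^26} is not a subfield of F_{709^33}

F_{p^m} embeds in F_{p^n} iff m | n. Here 26 ∤ 33 (since 33 = 1·26 + 7 with remainder 7 ≠ 0), so F_{709^26} is not a subfield of F_{709^33}. Equivalently: if it were, the tower law would give 26 = [F_{709^26}:F_709] dividing [F_{709^33}:F_709] = 33, contradiction.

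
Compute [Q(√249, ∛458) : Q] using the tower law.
[Q(√249, ∛458) : Q] = 6

Let L = Q(√249, ∛458). Since Q(√249) ⊂ L and [Q(√249):Q] = 2, the tower law gives 2 | [L:Q]. Likewise Q(∛458) ⊂ L with [Q(∛458):Q] = 3 (because 458 is not a perfect cube), so 3 | [L:Q]. As gcd(2,3) = 1, [L:Q] is divisible by 6. Conversely L is generated over Q by √249 and ∛458, so [L:Q] ≤ 2·3 = 6. Therefore [Q(√249, ∛458) : Q] = 6.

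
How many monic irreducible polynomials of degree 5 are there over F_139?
There are 10377768912 monic irreducible polynomials of degree 5 over F_139

Each element of F_{139^5} that lies in no proper subfield is a root of exactly one monic irreducible of degree 5 over F_139, and each such polynomial has 5 distinct roots in F_{139^5}. By Möbius inversion the count is N_139(5) = (1/5) Σ_{d|5} μ(5/d) · 139^d = (1/5)(μ(5)·139^1 + μ(1)·139^5) = 51888844560/5 = 10377768912.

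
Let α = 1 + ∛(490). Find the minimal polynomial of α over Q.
m_α(x) = x^3 - 3x^2 + 3x - 491

Set β = α - 1 = ∛(490), so β^3 = 490. Then (α - 1)^3 - 490 = 0, i.e. α is a root of g(x) = (x - 1)^3 - 490 = x^3 - 3x^2 + 3x - 491. Since g(x) = h(x - 1) where h(x) = x^3 - 490, and h is irreducible over Q (because 490 is not a perfect cube, so h has no rational root, and a monic cubic with no rational root is irreducible), g is also irreducible (irreducibility is preserved under the substitution x → x - 1). Hence m_α(x) = x^3 - 3x^2 + 3x - 491.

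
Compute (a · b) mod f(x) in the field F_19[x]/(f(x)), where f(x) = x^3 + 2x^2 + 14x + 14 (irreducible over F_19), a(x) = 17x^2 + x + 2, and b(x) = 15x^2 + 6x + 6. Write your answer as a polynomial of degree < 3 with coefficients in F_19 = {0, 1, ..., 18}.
a · b ≡ 14x^2 + 12x + 4 (mod f(x))

Multiply in F_19[x]: a(x)·b(x) = (17x^2 + x + 2)·(15x^2 + 6x + 6) = 8x^4 + 3x^3 + 5x^2 + 18x + 12. This has degree ≥ 3, so divide by f(x) over F_19: 8x^4 + 3x^3 + 5x^2 + 18x + 12 = (8x + 6)·(x^3 + 2x^2 + 14x + 14) + (14x^2 + 12x + 4). Hence a·b ≡ 14x^2 + 12x + 4 (mod f). (F_19[x]/(f) is a field with 19^3 = 6859 elements since f is irreducible of degree 3.)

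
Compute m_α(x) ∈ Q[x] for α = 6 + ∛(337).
m_α(x) = x^3 - 18x^2 + 108x - 553

Set β = α - 6 = ∛(337), so β^3 = 337. Then (α - 6)^3 - 337 = 0, i.e. α is a root of g(x) = (x - 6)^3 - 337 = x^3 - 18x^2 + 108x - 553. Since g(x) = h(x - 6) where h(x) = x^3 - 337, and h is irreducible over Q (because 337 is not a perfect cube, so h has no rational root, and a monic cubic with no rational root is irreducible), g is also irreducible (irreducibility is preserved under the substitution x → x - 6). Hence m_α(x) = x^3 - 18x^2 + 108x - 553.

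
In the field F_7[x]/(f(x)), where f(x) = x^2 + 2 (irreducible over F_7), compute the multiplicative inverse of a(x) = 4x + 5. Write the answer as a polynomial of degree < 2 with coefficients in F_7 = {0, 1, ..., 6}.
a(x)^(-1) ≡ 3x + 5 (mod f(x))

Since f is irreducible over F_7, F_7[x]/(f) is a field and a(x) ≠ 0 has an inverse. Apply the extended Euclidean algorithm to f(x) and a(x) in F_7[x]: f(x) = (2x + 1)·a(x) + (4). The last nonzero remainder is the constant 4 = gcd(f, a) in F_7. Back-substituting through the division chain expresses 4 = s(x)·a(x) + t(x)·f(x) with s(x) ≡ 5x + 6 (mod f), so (5x + 6)·a(x) ≡ 4 (mod f). Multiplying by 4^(-1) ≡ 2 in F_7 gives a(x)^(-1) ≡ 2·(5x + 6) ≡ 3x + 5 (mod f). Check: (4x + 5)·(3x + 5) = 5x^2 + 4 ≡ 1 (mod x^2 + 2).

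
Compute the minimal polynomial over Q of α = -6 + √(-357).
m_α(x) = x^2 + 12x + 393

From α + 6 = √(-357), squaring gives (α + 6)^2 = -357, i.e. α^2 + 12α + 36 = -357, so α^2 + 12α + 393 = 0. The discriminant of x^2 + 12x + 393 is (12)^2 - 4·(393) = 144 - 1572 = -1428, and 4·(-357) is not a perfect square in Q since -357 is squarefree and ≠ 1. Hence x^2 + 12x + 393 is irreducible over Q and is the minimal polynomial of α.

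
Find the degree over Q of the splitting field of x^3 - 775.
[K : Q] = 6

The roots of x^3 - 775 are ∛775, ω∛775, ω^2∛775 where ω = e^(2πi/3) is a primitive cube root of unity, so K = Q(∛775, ω). Now [Q(∛775):Q] = 3 (since 775 is not a perfect cube, x^3 - 775 is irreducible) and [Q(ω):Q] = 2. Both 2 and 3 divide [K:Q], and [K:Q] ≤ 3·2 = 6, so [K:Q] = 6. (Equivalently: Q(∛775) ⊂ R but ω ∉ R, so [K : Q(∛775)] = 2.)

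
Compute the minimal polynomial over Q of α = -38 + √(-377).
m_α(x) = x^2 + 76x + 1821

From α + 38 = √(-377), squaring gives (α + 38)^2 = -377, i.e. α^2 + 76α + 1444 = -377, so α^2 + 76α + 1821 = 0. The discriminant of x^2 + 76x + 1821 is (76)^2 - 4·(1821) = 5776 - 7284 = -1508, and 4·(-377) is not a perfect square in Q since -377 is squarefree and ≠ 1. Hence x^2 + 76x + 1821 is irreducible over Q and is the minimal polynomial of α.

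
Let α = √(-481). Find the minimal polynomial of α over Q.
m_α(x) = x^2 + 481

α satisfies α^2 + 481 = 0, so x^2 + 481 annihilates α. Since d = -481 is squarefree and ≠ 1, it is not a perfect square in Q, so x^2 + 481 has no rational root and is therefore irreducible over Q (a degree-2 polynomial over a field is irreducible iff it has no root). Hence m_α(x) = x^2 + 481.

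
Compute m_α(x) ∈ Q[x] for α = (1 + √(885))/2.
m_α(x) = x^2 - x - 221

From 2α - 1 = √(885), squaring gives (2α - 1)^2 = 885, i.e. 4α^2 - 4α + 1 = 885, so α^2 - α + (1 - 885)/4 = 0. Since 885 ≡ 1 (mod 4), (1 - 885)/4 = -221 ∈ Z. The polynomial x^2 - x - 221 has discriminant 1 - 4·(-221) = 885, which is not a perfect square in Q (d = 885 is squarefree and ≠ 1), so x^2 - x - 221 is irreducible over Q. It is the minimal polynomial of α.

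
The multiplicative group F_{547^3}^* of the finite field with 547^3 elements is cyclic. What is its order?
|F_{547^3}^*| = 163667322

F_{547^3} has 547^3 = 163667323 elements; its multiplicative group consists of all nonzero elements, so |F_{547^3}^*| = 163667323 - 1 = 163667322. (It is cyclic since any finite subgroup of the multiplicative group of a field is cyclic.)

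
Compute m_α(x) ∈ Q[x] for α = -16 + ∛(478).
m_α(x) = x^3 + 48x^2 + 768x + 3618

Set β = α + 16 = ∛(478), so β^3 = 478. Then (α + 16)^3 - 478 = 0, i.e. α is a root of g(x) = (x + 16)^3 - 478 = x^3 + 48x^2 + 768x + 3618. Since g(x) = h(x + 16) where h(x) = x^3 - 478, and h is irreducible over Q (because 478 is not a perfect cube, so h has no rational root, and a monic cubic with no rational root is irreducible), g is also irreducible (irreducibility is preserved under the substitution x → x + 16). Hence m_α(x) = x^3 + 48x^2 + 768x + 3618.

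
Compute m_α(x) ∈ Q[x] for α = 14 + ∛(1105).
m_α(x) = x^3 - 42x^2 + 588x - 3849

Set β = α - 14 = ∛(1105), so β^3 = 1105. Then (α - 14)^3 - 1105 = 0, i.e. α is a root of g(x) = (x - 14)^3 - 1105 = x^3 - 42x^2 + 588x - 3849. Since g(x) = h(x - 14) where h(x) = x^3 - 1105, and h is irreducible over Q (because 1105 is not a perfect cube, so h has no rational root, and a monic cubic with no rational root is irreducible), g is also irreducible (irreducibility is preserved under the substitution x → x - 14). Hence m_α(x) = x^3 - 42x^2 + 588x - 3849.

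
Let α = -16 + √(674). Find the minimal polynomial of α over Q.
m_α(x) = x^2 + 32x - 418

From α + 16 = √(674), squaring gives (α + 16)^2 = 674, i.e. α^2 + 32α + 256 = 674, so α^2 + 32α - 418 = 0. The discriminant of x^2 + 32x - 418 is (32)^2 - 4·(-418) = 1024 + 1672 = 2696, and 4·(674) is not a perfect square in Q since 674 is squarefree and ≠ 1. Hence x^2 + 32x - 418 is irreducible over Q and is the minimal polynomial of α.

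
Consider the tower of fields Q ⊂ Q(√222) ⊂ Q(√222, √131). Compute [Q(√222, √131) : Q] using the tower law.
[Q(√222, √131) : Q] = 4

[Q(√222):Q] = 2 (min poly x^2 - 222, irreducible since 222 is squarefree > 1). For the top step, suppose √131 ∈ Q(√222), say √131 = c + d√222 with c, d ∈ Q. Squaring: 131 = c^2 + 222d^2 + 2cd√222. Since √222 ∉ Q this forces 2cd = 0. If d = 0 then √131 = c ∈ Q, contradicting 131 squarefree > 1. If c = 0 then 131 = 222d^2, so 222·131 = (222d)^2 is a perfect square in Q — but 222·131 = 29082 is not a perfect square (since 222 and 131 are distinct squarefree integers). Contradiction. Hence √131 ∉ Q(√222), so x^2 - 131 stays irreducible over Q(√222) and [Q(√222, √131) : Q(√222)] = 2. By the tower law, [Q(√222, √131) : Q] = 2 · 2 = 4.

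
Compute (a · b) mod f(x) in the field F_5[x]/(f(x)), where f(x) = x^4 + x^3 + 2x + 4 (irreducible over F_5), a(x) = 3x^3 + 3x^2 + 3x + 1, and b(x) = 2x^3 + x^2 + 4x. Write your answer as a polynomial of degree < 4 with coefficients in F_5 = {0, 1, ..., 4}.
a · b ≡ 2x^3 + 3x^2 + x + 3 (mod f(x))

Multiply in F_5[x]: a(x)·b(x) = (3x^3 + 3x^2 + 3x + 1)·(2x^3 + x^2 + 4x) = x^6 + 4x^5 + x^4 + 2x^3 + 3x^2 + 4x. This has degree ≥ 4, so divide by f(x) over F_5: x^6 + 4x^5 + x^4 + 2x^3 + 3x^2 + 4x = (x^2 + 3x + 3)·(x^4 + x^3 + 2x + 4) + (2x^3 + 3x^2 + x + 3). Hence a·b ≡ 2x^3 + 3x^2 + x + 3 (mod f). (F_5[x]/(f) is a field with 5^4 = 625 elements since f is irreducible of degree 4.)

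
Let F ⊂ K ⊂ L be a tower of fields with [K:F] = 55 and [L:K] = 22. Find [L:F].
[L:F] = 1210

The tower law says that for any tower of field extensions F ⊂ K ⊂ L with finite degrees, [L:F] = [L:K] · [K:F]. Here this gives [L:F] = 22 · 55 = 1210.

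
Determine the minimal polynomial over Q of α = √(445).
m_α(x) = x^2 - 445

α satisfies α^2 - 445 = 0, so x^2 - 445 annihilates α. Since d = 445 is squarefree and ≠ 1, it is not a perfect square in Q, so x^2 - 445 has no rational root and is therefore irreducible over Q (a degree-2 polynomial over a field is irreducible iff it has no root). Hence m_α(x) = x^2 - 445.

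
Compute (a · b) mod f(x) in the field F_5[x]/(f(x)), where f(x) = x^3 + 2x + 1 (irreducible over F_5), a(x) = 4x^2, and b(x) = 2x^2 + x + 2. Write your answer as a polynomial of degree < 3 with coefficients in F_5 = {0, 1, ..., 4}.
a · b ≡ 2x^2 + 4x + 1 (mod f(x))

Multiply in F_5[x]: a(x)·b(x) = (4x^2)·(2x^2 + x + 2) = 3x^4 + 4x^3 + 3x^2. This has degree ≥ 3, so divide by f(x) over F_5: 3x^4 + 4x^3 + 3x^2 = (3x + 4)·(x^3 + 2x + 1) + (2x^2 + 4x + 1). Hence a·b ≡ 2x^2 + 4x + 1 (mod f). (F_5[x]/(f) is a field with 5^3 = 125 elements since f is irreducible of degree 3.)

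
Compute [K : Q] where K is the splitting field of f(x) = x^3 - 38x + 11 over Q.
[K : Q] = 6

By the rational root test, any rational root of the monic integer polynomial f(x) = x^3 - 38x + 11 must be an integer dividing the constant term 11, i.e. one of ±{1, 11}. Evaluating: f(1) = -26, f(-1) = 48, f(11) = 924, f(-11) = -902; none is 0, so f has no rational root and is therefore irreducible over Q (a cubic with no linear factor over a field is irreducible). For an irreducible cubic, the Galois group is A_3 or S_3 according as the discriminant disc(f) = -4a^3 - 27b^2 = -4·(-38)^3 - 27·(11)^2 = 216221 is or is not a square in Q. Here disc(f) = 216221 is not a perfect square in Q, so the Galois group of f over Q is not contained in A_3 and must be all of S_3. The splitting field has degree |S_3| = 6 over Q, so [K : Q] = 6.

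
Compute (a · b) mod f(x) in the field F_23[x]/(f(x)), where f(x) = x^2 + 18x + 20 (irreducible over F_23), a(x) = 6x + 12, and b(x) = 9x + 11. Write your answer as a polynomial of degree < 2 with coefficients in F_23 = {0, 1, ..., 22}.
a · b ≡ 7x + 18 (mod f(x))

Multiply in F_23[x]: a(x)·b(x) = (6x + 12)·(9x + 11) = 8x^2 + 13x + 17. This has degree ≥ 2, so divide by f(x) over F_23: 8x^2 + 13x + 17 = (8)·(x^2 + 18x + 20) + (7x + 18). Hence a·b ≡ 7x + 18 (mod f). (F_23[x]/(f) is a field with 23^2 = 529 elements since f is irreducible of degree 2.)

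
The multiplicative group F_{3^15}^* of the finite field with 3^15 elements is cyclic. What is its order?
|F_{3^15}^*| = 14348906

F_{3^15} has 3^15 = 14348907 elements; its multiplicative group consists of all nonzero elements, so |F_{3^15}^*| = 14348907 - 1 = 14348906. (It is cyclic since any finite subgroup of the multiplicative group of a field is cyclic.)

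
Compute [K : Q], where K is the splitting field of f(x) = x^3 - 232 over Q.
[K : Q] = 6

The roots of x^3 - 232 are ∛232, ω∛232, ω^2∛232 where ω = e^(2πi/3) is a primitive cube root of unity, so K = Q(∛232, ω). Now [Q(∛232):Q] = 3 (since 232 is not a perfect cube, x^3 - 232 is irreducible) and [Q(ω):Q] = 2. Both 2 and 3 divide [K:Q], and [K:Q] ≤ 3·2 = 6, so [K:Q] = 6. (Equivalently: Q(∛232) ⊂ R but ω ∉ R, so [K : Q(∛232)] = 2.)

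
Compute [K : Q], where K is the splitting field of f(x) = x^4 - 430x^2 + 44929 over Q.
[K : Q] = 4

Solving the quadratic in x^2: x^2 = (430 ± √(430^2 - 4·44929))/2 = (430 ± √5184)/2 = (430 ± 72)/2, giving x^2 = 179 or x^2 = 251. So f(x) = (x^2 - 179)(x^2 - 251) and the roots of f are ±√179, ±√251. Hence the splitting field is K = Q(√179, √251). Since 179 and 251 are distinct squarefree integers > 1, their product 44929 is not a perfect square, so √251 ∉ Q(√179). By the tower law [K:Q] = [Q(√179,√251):Q(√179)] · [Q(√179):Q] = 2 · 2 = 4.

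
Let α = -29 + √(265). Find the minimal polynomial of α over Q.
m_α(x) = x^2 + 58x + 576

From α + 29 = √(265), squaring gives (α + 29)^2 = 265, i.e. α^2 + 58α + 841 = 265, so α^2 + 58α + 576 = 0. The discriminant of x^2 + 58x + 576 is (58)^2 - 4·(576) = 3364 - 2304 = 1060, and 4·(265) is not a perfect square in Q since 265 is squarefree and ≠ 1. Hence x^2 + 58x + 576 is irreducible over Q and is the minimal polynomial of α.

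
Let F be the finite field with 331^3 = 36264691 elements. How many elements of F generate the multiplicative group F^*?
There are φ(36264690) = 7534080 primitive elements

F_q^* is cyclic of order q - 1 = 36264690. A cyclic group of order m has exactly φ(m) generators. Here m = 36264690 = 2 · 3^2 · 5 · 7 · 11 · 5233, so the number of primitive elements is φ(36264690) = 7534080.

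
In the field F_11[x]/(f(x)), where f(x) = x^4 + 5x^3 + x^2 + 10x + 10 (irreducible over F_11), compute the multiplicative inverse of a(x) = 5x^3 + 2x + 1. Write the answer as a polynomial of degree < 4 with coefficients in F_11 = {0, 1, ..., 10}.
a(x)^(-1) ≡ x^3 + x^2 + 7x + 1 (mod f(x))

Since f is irreducible over F_11, F_11[x]/(f) is a field and a(x) ≠ 0 has an inverse. Apply the extended Euclidean algorithm to f(x) and a(x) in F_11[x]: f(x) = (9x + 1)·a(x) + (5x^2 + 10x + 9);  a(x) = (x + 9)·(5x^2 + 10x + 9) + (2x + 8);  (5x^2 + 10x + 9) = (8x + 6)·(2x + 8) + (5). The last nonzero remainder is the constant 5 = gcd(f, a) in F_11. Back-substituting through the division chain expresses 5 = s(x)·a(x) + t(x)·f(x) with s(x) ≡ 5x^3 + 5x^2 + 2x + 5 (mod f), so (5x^3 + 5x^2 + 2x + 5)·a(x) ≡ 5 (mod f). Multiplying by 5^(-1) ≡ 9 in F_11 gives a(x)^(-1) ≡ 9·(5x^3 + 5x^2 + 2x + 5) ≡ x^3 + x^2 + 7x + 1 (mod f). Check: (5x^3 + 2x + 1)·(x^3 + x^2 + 7x + 1) = 5x^6 + 5x^5 + 4x^4 + 8x^3 + 4x^2 + 9x + 1 ≡ 1 (mod x^4 + 5x^3 + x^2 + 10x + 10).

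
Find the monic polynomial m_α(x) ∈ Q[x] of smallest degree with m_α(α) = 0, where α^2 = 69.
m_α(x) = x^2 - 69

α satisfies α^2 - 69 = 0, so x^2 - 69 annihilates α. Since d = 69 is squarefree and ≠ 1, it is not a perfect square in Q, so x^2 - 69 has no rational root and is therefore irreducible over Q (a degree-2 polynomial over a field is irreducible iff it has no root). Hence m_α(x) = x^2 - 69.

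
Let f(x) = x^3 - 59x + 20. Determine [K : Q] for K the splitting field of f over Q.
[K : Q] = 6

By the rational root test, any rational root of the monic integer polynomial f(x) = x^3 - 59x + 20 must be an integer dividing the constant term 20, i.e. one of ±{1, 2, 4, 5, 10, 20}. Evaluating: f(1) = -38, f(-1) = 78, f(2) = -90, f(-2) = 130, f(4) = -152, f(-4) = 192, f(5) = -150, f(-5) = 190, f(10) = 430, f(-10) = -390, f(20) = 6840, f(-20) = -6800; none is 0, so f has no rational root and is therefore irreducible over Q (a cubic with no linear factor over a field is irreducible). For an irreducible cubic, the Galois group is A_3 or S_3 according as the discriminant disc(f) = -4a^3 - 27b^2 = -4·(-59)^3 - 27·(20)^2 = 810716 is or is not a square in Q. Here disc(f) = 810716 is not a perfect square in Q, so the Galois group of f over Q is not contained in A_3 and must be all of S_3. The splitting field has degree |S_3| = 6 over Q, so [K : Q] = 6.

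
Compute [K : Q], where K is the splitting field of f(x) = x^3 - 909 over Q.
[K : Q] = 6

The roots of x^3 - 909 are ∛909, ω∛909, ω^2∛909 where ω = e^(2πi/3) is a primitive cube root of unity, so K = Q(∛909, ω). Now [Q(∛909):Q] = 3 (since 909 is not a perfect cube, x^3 - 909 is irreducible) and [Q(ω):Q] = 2. Both 2 and 3 divide [K:Q], and [K:Q] ≤ 3·2 = 6, so [K:Q] = 6. (Equivalently: Q(∛909) ⊂ R but ω ∉ R, so [K : Q(∛909)] = 2.)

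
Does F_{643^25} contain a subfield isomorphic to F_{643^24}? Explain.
No: F_{643^24} is not a subfield of F_{643^25}

F_{p^m} embeds in F_{p^n} iff m | n. Here 24 ∤ 25 (since 25 = 1·24 + 1 with remainder 1 ≠ 0), so F_{643^24} is not a subfield of F_{643^25}. Equivalently: if it were, the tower law would give 24 = [F_{643^24}:F_643] dividing [F_{643^25}:F_643] = 25, contradiction.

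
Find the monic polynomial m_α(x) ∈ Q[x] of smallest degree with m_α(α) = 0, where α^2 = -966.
m_α(x) = x^2 + 966

α satisfies α^2 + 966 = 0, so x^2 + 966 annihilates α. Since d = -966 is squarefree and ≠ 1, it is not a perfect square in Q, so x^2 + 966 has no rational root and is therefore irreducible over Q (a degree-2 polynomial over a field is irreducible iff it has no root). Hence m_α(x) = x^2 + 966.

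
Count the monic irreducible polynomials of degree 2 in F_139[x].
There are 9591 monic irreducible polynomials of degree 2 over F_139

Each element of F_{139^2} that lies in no proper subfield is a root of exactly one monic irreducible of degree 2 over F_139, and each such polynomial has 2 distinct roots in F_{139^2}. By Möbius inversion the count is N_139(2) = (1/2) Σ_{d|2} μ(2/d) · 139^d = (1/2)(μ(2)·139^1 + μ(1)·139^2) = 19182/2 = 9591.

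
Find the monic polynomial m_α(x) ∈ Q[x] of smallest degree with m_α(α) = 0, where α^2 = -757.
m_α(x) = x^2 + 757

α satisfies α^2 + 757 = 0, so x^2 + 757 annihilates α. Since d = -757 is squarefree and ≠ 1, it is not a perfect square in Q, so x^2 + 757 has no rational root and is therefore irreducible over Q (a degree-2 polynomial over a field is irreducible iff it has no root). Hence m_α(x) = x^2 + 757.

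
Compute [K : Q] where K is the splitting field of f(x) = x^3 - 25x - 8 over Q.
[K : Q] = 6

By the rational root test, any rational root of the monic integer polynomial f(x) = x^3 - 25x - 8 must be an integer dividing the constant term -8, i.e. one of ±{1, 2, 4, 8}. Evaluating: f(1) = -32, f(-1) = 16, f(2) = -50, f(-2) = 34, f(4) = -44, f(-4) = 28, f(8) = 304, f(-8) = -320; none is 0, so f has no rational root and is therefore irreducible over Q (a cubic with no linear factor over a field is irreducible). For an irreducible cubic, the Galois group is A_3 or S_3 according as the discriminant disc(f) = -4a^3 - 27b^2 = -4·(-25)^3 - 27·(-8)^2 = 60772 is or is not a square in Q. Here disc(f) = 60772 is not a perfect square in Q, so the Galois group of f over Q is not contained in A_3 and must be all of S_3. The splitting field has degree |S_3| = 6 over Q, so [K : Q] = 6.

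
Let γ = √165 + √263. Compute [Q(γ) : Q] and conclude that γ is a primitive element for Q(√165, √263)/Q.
[Q(γ) : Q] = 4 (equivalently, Q(γ) = Q(√165, √263))

Obviously Q(γ) ⊆ Q(√165, √263), and [Q(√165, √263):Q] = 4 (since 165, 263 are distinct squarefree integers > 1 with 43395 not a perfect square). To show equality we compute the minimal polynomial of γ. From γ = √165 + √263: γ^2 = 165 + 2√(43395) + 263 = 428 + 2√(43395), so γ^2 - 428 = 2√(43395); squaring, (γ^2 - 428)^2 = 4·43395, i.e. γ^4 - 856γ^2 + 183184 - 173580 = 0, i.e. γ^4 - 856γ^2 + 9604 = 0. So γ is a root of x^4 - 856x^2 + 9604. This polynomial is irreducible over Q: it has no rational root (each ±√165 ± √263 is irrational), and any factorization into two quadratics over Q would force √(43395) ∈ Q (pairing opposite roots) or √165, √263 ∈ Q (other pairings), all impossible. Hence [Q(γ):Q] = 4 = [Q(√165, √263):Q], so Q(γ) = Q(√165, √263).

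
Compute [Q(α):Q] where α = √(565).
[Q(α):Q] = 2

[Q(α):Q] equals the degree of the minimal polynomial of α. Here α^2 = 565 and x^2 - 565 is irreducible (d = 565 is squarefree, ≠ 1, hence not a square), so deg(m_α) = 2. Thus [Q(α):Q] = 2.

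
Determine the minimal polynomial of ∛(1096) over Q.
m_α(x) = x^3 - 1096

α satisfies α^3 = 1096, so x^3 - 1096 annihilates α. By the rational root test, a rational root p/q (in lowest terms) of x^3 - 1096 would satisfy p^3 = 1096 q^3, forcing q = 1 and p^3 = 1096; but 1096 is not a perfect cube, contradiction. A monic cubic over Q with no rational root is irreducible (any nontrivial factorization would include a linear factor). Hence x^3 - 1096 is the minimal polynomial of α, and in particular [Q(α):Q] = 3.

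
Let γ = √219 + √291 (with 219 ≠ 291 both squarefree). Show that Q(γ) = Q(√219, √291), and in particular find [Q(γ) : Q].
[Q(γ) : Q] = 4 (equivalently, Q(γ) = Q(√219, √291))

Obviously Q(γ) ⊆ Q(√219, √291), and [Q(√219, √291):Q] = 4 (since 219, 291 are distinct squarefree integers > 1 with 63729 not a perfect square). To show equality we compute the minimal polynomial of γ. From γ = √219 + √291: γ^2 = 219 + 2√(63729) + 291 = 510 + 2√(63729), so γ^2 - 510 = 2√(63729); squaring, (γ^2 - 510)^2 = 4·63729, i.e. γ^4 - 1020γ^2 + 260100 - 254916 = 0, i.e. γ^4 - 1020γ^2 + 5184 = 0. So γ is a root of x^4 - 1020x^2 + 5184. This polynomial is irreducible over Q: it has no rational root (each ±√219 ± √291 is irrational), and any factorization into two quadratics over Q would force √(63729) ∈ Q (pairing opposite roots) or √219, √291 ∈ Q (other pairings), all impossible. Hence [Q(γ):Q] = 4 = [Q(√219, √291):Q], so Q(γ) = Q(√219, √291).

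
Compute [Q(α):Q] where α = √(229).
[Q(α):Q] = 2

[Q(α):Q] equals the degree of the minimal polynomial of α. Here α^2 = 229 and x^2 - 229 is irreducible (d = 229 is squarefree, ≠ 1, hence not a square), so deg(m_α) = 2. Thus [Q(α):Q] = 2.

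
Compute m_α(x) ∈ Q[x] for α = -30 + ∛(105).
m_α(x) = x^3 + 90x^2 + 2700x + 26895

Set β = α + 30 = ∛(105), so β^3 = 105. Then (α + 30)^3 - 105 = 0, i.e. α is a root of g(x) = (x + 30)^3 - 105 = x^3 + 90x^2 + 2700x + 26895. Since g(x) = h(x + 30) where h(x) = x^3 - 105, and h is irreducible over Q (because 105 is not a perfect cube, so h has no rational root, and a monic cubic with no rational root is irreducible), g is also irreducible (irreducibility is preserved under the substitution x → x + 30). Hence m_α(x) = x^3 + 90x^2 + 2700x + 26895.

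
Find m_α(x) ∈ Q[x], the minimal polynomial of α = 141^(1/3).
m_α(x) = x^3 - 141

α satisfies α^3 = 141, so x^3 - 141 annihilates α. By the rational root test, a rational root p/q (in lowest terms) of x^3 - 141 would satisfy p^3 = 141 q^3, forcing q = 1 and p^3 = 141; but 141 is not a perfect cube, contradiction. A monic cubic over Q with no rational root is irreducible (any nontrivial factorization would include a linear factor). Hence x^3 - 141 is the minimal polynomial of α, and in particular [Q(α):Q] = 3.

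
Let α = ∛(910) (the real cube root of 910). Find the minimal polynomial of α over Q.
m_α(x) = x^3 - 910

α satisfies α^3 = 910, so x^3 - 910 annihilates α. By the rational root test, a rational root p/q (in lowest terms) of x^3 - 910 would satisfy p^3 = 910 q^3, forcing q = 1 and p^3 = 910; but 910 is not a perfect cube, contradiction. A monic cubic over Q with no rational root is irreducible (any nontrivial factorization would include a linear factor). Hence x^3 - 910 is the minimal polynomial of α, and in particular [Q(α):Q] = 3.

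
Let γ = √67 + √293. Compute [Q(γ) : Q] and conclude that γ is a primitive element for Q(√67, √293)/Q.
[Q(γ) : Q] = 4 (equivalently, Q(γ) = Q(√67, √293))

Obviously Q(γ) ⊆ Q(√67, √293), and [Q(√67, √293):Q] = 4 (since 67, 293 are distinct squarefree integers > 1 with 19631 not a perfect square). To show equality we compute the minimal polynomial of γ. From γ = √67 + √293: γ^2 = 67 + 2√(19631) + 293 = 360 + 2√(19631), so γ^2 - 360 = 2√(19631); squaring, (γ^2 - 360)^2 = 4·19631, i.e. γ^4 - 720γ^2 + 129600 - 78524 = 0, i.e. γ^4 - 720γ^2 + 51076 = 0. So γ is a root of x^4 - 720x^2 + 51076. This polynomial is irreducible over Q: it has no rational root (each ±√67 ± √293 is irrational), and any factorization into two quadratics over Q would force √(19631) ∈ Q (pairing opposite roots) or √67, √293 ∈ Q (other pairings), all impossible. Hence [Q(γ):Q] = 4 = [Q(√67, √293):Q], so Q(γ) = Q(√67, √293).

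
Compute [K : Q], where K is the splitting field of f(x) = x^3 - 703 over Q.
[K : Q] = 6

The roots of x^3 - 703 are ∛703, ω∛703, ω^2∛703 where ω = e^(2πi/3) is a primitive cube root of unity, so K = Q(∛703, ω). Now [Q(∛703):Q] = 3 (since 703 is not a perfect cube, x^3 - 703 is irreducible) and [Q(ω):Q] = 2. Both 2 and 3 divide [K:Q], and [K:Q] ≤ 3·2 = 6, so [K:Q] = 6. (Equivalently: Q(∛703) ⊂ R but ω ∉ R, so [K : Q(∛703)] = 2.)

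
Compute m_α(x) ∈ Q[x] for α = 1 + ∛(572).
m_α(x) = x^3 - 3x^2 + 3x - 573

Set β = α - 1 = ∛(572), so β^3 = 572. Then (α - 1)^3 - 572 = 0, i.e. α is a root of g(x) = (x - 1)^3 - 572 = x^3 - 3x^2 + 3x - 573. Since g(x) = h(x - 1) where h(x) = x^3 - 572, and h is irreducible over Q (because 572 is not a perfect cube, so h has no rational root, and a monic cubic with no rational root is irreducible), g is also irreducible (irreducibility is preserved under the substitution x → x - 1). Hence m_α(x) = x^3 - 3x^2 + 3x - 573.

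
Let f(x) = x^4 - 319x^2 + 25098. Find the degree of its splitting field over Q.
[K : Q] = 4

Solving the quadratic in x^2: x^2 = (319 ± √(319^2 - 4·25098))/2 = (319 ± √1369)/2 = (319 ± 37)/2, giving x^2 = 178 or x^2 = 141. So f(x) = (x^2 - 178)(x^2 - 141) and the roots of f are ±√178, ±√141. Hence the splitting field is K = Q(√178, √141). Since 178 and 141 are distinct squarefree integers > 1, their product 25098 is not a perfect square, so √141 ∉ Q(√178). By the tower law [K:Q] = [Q(√178,√141):Q(√178)] · [Q(√178):Q] = 2 · 2 = 4.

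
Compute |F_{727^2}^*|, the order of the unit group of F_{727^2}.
|F_{727^2}^*| = 528528

F_{727^2} has 727^2 = 528529 elements; its multiplicative group consists of all nonzero elements, so |F_{727^2}^*| = 528529 - 1 = 528528. (It is cyclic since any finite subgroup of the multiplicative group of a field is cyclic.)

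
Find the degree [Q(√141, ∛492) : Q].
[Q(√141, ∛492) : Q] = 6

Let L = Q(√141, ∛492). Since Q(√141) ⊂ L and [Q(√141):Q] = 2, the tower law gives 2 | [L:Q]. Likewise Q(∛492) ⊂ L with [Q(∛492):Q] = 3 (because 492 is not a perfect cube), so 3 | [L:Q]. As gcd(2,3) = 1, [L:Q] is divisible by 6. Conversely L is generated over Q by √141 and ∛492, so [L:Q] ≤ 2·3 = 6. Therefore [Q(√141, ∛492) : Q] = 6.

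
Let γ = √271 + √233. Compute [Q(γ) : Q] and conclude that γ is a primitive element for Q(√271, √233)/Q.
[Q(γ) : Q] = 4 (equivalently, Q(γ) = Q(√271, √233))

Obviously Q(γ) ⊆ Q(√271, √233), and [Q(√271, √233):Q] = 4 (since 271, 233 are distinct squarefree integers > 1 with 63143 not a perfect square). To show equality we compute the minimal polynomial of γ. From γ = √271 + √233: γ^2 = 271 + 2√(63143) + 233 = 504 + 2√(63143), so γ^2 - 504 = 2√(63143); squaring, (γ^2 - 504)^2 = 4·63143, i.e. γ^4 - 1008γ^2 + 254016 - 252572 = 0, i.e. γ^4 - 1008γ^2 + 1444 = 0. So γ is a root of x^4 - 1008x^2 + 1444. This polynomial is irreducible over Q: it has no rational root (each ±√271 ± √233 is irrational), and any factorization into two quadratics over Q would force √(63143) ∈ Q (pairing opposite roots) or √271, √233 ∈ Q (other pairings), all impossible. Hence [Q(γ):Q] = 4 = [Q(√271, √233):Q], so Q(γ) = Q(√271, √233).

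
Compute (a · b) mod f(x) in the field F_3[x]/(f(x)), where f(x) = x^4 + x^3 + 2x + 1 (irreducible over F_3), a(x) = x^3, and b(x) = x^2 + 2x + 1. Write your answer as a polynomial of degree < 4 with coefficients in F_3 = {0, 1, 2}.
a · b ≡ x^2 + 2 (mod f(x))

Multiply in F_3[x]: a(x)·b(x) = (x^3)·(x^2 + 2x + 1) = x^5 + 2x^4 + x^3. This has degree ≥ 4, so divide by f(x) over F_3: x^5 + 2x^4 + x^3 = (x + 1)·(x^4 + x^3 + 2x + 1) + (x^2 + 2). Hence a·b ≡ x^2 + 2 (mod f). (F_3[x]/(f) is a field with 3^4 = 81 elements since f is irreducible of degree 4.)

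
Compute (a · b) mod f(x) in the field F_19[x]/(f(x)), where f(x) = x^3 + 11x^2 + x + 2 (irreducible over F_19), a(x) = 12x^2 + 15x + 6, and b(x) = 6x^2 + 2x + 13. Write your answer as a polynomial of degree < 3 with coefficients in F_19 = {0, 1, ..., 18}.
a · b ≡ 8x^2 + 9 (mod f(x))

Multiply in F_19[x]: a(x)·b(x) = (12x^2 + 15x + 6)·(6x^2 + 2x + 13) = 15x^4 + 13x^2 + 17x + 2. This has degree ≥ 3, so divide by f(x) over F_19: 15x^4 + 13x^2 + 17x + 2 = (15x + 6)·(x^3 + 11x^2 + x + 2) + (8x^2 + 9). Hence a·b ≡ 8x^2 + 9 (mod f). (F_19[x]/(f) is a field with 19^3 = 6859 elements since f is irreducible of degree 3.)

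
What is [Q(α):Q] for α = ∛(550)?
[Q(α):Q] = 3

The minimal polynomial of α is x^3 - 550, irreducible over Q since 550 is not a perfect cube (so x^3 - 550 has no rational root). Hence [Q(α):Q] = deg(m_α) = 3.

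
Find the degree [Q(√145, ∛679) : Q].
[Q(√145, ∛679) : Q] = 6

Let L = Q(√145, ∛679). Since Q(√145) ⊂ L and [Q(√145):Q] = 2, the tower law gives 2 | [L:Q]. Likewise Q(∛679) ⊂ L with [Q(∛679):Q] = 3 (because 679 is not a perfect cube), so 3 | [L:Q]. As gcd(2,3) = 1, [L:Q] is divisible by 6. Conversely L is generated over Q by √145 and ∛679, so [L:Q] ≤ 2·3 = 6. Therefore [Q(√145, ∛679) : Q] = 6.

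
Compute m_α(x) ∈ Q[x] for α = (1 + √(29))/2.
m_α(x) = x^2 - x - 7

From 2α - 1 = √(29), squaring gives (2α - 1)^2 = 29, i.e. 4α^2 - 4α + 1 = 29, so α^2 - α + (1 - 29)/4 = 0. Since 29 ≡ 1 (mod 4), (1 - 29)/4 = -7 ∈ Z. The polynomial x^2 - x - 7 has discriminant 1 - 4·(-7) = 29, which is not a perfect square in Q (d = 29 is squarefree and ≠ 1), so x^2 - x - 7 is irreducible over Q. It is the minimal polynomial of α.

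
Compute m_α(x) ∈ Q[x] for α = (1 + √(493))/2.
m_α(x) = x^2 - x - 123

From 2α - 1 = √(493), squaring gives (2α - 1)^2 = 493, i.e. 4α^2 - 4α + 1 = 493, so α^2 - α + (1 - 493)/4 = 0. Since 493 ≡ 1 (mod 4), (1 - 493)/4 = -123 ∈ Z. The polynomial x^2 - x - 123 has discriminant 1 - 4·(-123) = 493, which is not a perfect square in Q (d = 493 is squarefree and ≠ 1), so x^2 - x - 123 is irreducible over Q. It is the minimal polynomial of α.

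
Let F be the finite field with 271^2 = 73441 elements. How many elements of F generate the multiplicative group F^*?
There are φ(73440) = 18432 primitive elements

F_q^* is cyclic of order q - 1 = 73440. A cyclic group of order m has exactly φ(m) generators. Here m = 73440 = 2^5 · 3^3 · 5 · 17, so the number of primitive elements is φ(73440) = 18432.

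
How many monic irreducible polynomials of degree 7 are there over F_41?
There are 27822039120 monic irreducible polynomials of degree 7 over F_41

Each element of F_{41^7} that lies in no proper subfield is a root of exactly one monic irreducible of degree 7 over F_41, and each such polynomial has 7 distinct roots in F_{41^7}. By Möbius inversion the count is N_41(7) = (1/7) Σ_{d|7} μ(7/d) · 41^d = (1/7)(μ(7)·41^1 + μ(1)·41^7) = 194754273840/7 = 27822039120.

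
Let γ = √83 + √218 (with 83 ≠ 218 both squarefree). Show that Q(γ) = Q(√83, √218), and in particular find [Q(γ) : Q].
[Q(γ) : Q] = 4 (equivalently, Q(γ) = Q(√83, √218))

Obviously Q(γ) ⊆ Q(√83, √218), and [Q(√83, √218):Q] = 4 (since 83, 218 are distinct squarefree integers > 1 with 18094 not a perfect square). To show equality we compute the minimal polynomial of γ. From γ = √83 + √218: γ^2 = 83 + 2√(18094) + 218 = 301 + 2√(18094), so γ^2 - 301 = 2√(18094); squaring, (γ^2 - 301)^2 = 4·18094, i.e. γ^4 - 602γ^2 + 90601 - 72376 = 0, i.e. γ^4 - 602γ^2 + 18225 = 0. So γ is a root of x^4 - 602x^2 + 18225. This polynomial is irreducible over Q: it has no rational root (each ±√83 ± √218 is irrational), and any factorization into two quadratics over Q would force √(18094) ∈ Q (pairing opposite roots) or √83, √218 ∈ Q (other pairings), all impossible. Hence [Q(γ):Q] = 4 = [Q(√83, √218):Q], so Q(γ) = Q(√83, √218).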